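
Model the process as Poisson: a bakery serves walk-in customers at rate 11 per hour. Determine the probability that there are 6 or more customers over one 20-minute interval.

Over the interval, μ = 11 × 1/3 ≈ 3.66667 (a 20-minute interval = 1/3 hours).
P(N ≥ 6) = 1 − P(N ≤ 5) = 1 − Σ_{j=0}^{5} e^(−μ) μ^j/j! ≈ 0.1652.

0.1652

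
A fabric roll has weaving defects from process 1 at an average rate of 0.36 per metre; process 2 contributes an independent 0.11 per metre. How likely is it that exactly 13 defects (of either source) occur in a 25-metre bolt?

0.1031

Independent Poisson processes superpose: combined rate λ = 0.36 + 0.11 = 0.47 per metre.
Over the interval, μ = 0.47 × 25 = 11.75 (a 25-metre bolt = 25 metres).
P(N = 13) = e^(−11.75) · 11.75^13/13! ≈ 0.1031.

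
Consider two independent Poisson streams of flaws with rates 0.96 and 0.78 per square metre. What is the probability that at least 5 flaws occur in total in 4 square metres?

0.8233

Independent Poisson processes superpose: combined rate λ = 0.96 + 0.78 = 1.74 per square metre.
Over the interval, μ = 1.74 × 4 = 6.96 (4 square metres).
P(N ≥ 5) = 1 − P(N ≤ 4) ≈ 0.8233.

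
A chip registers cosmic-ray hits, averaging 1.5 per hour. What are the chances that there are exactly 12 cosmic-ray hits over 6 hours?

Over the interval, μ = 1.5 × 6 = 9 (6 hours).
P(N = 12) = e^(−μ) μ^12/12! = e^(−9) · 9^12/479001600 ≈ 0.0728.

0.0728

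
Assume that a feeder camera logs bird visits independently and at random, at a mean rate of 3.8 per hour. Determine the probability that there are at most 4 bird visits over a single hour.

0.6678

With mean μ = 3.8 per hour,
P(N ≤ 4) = Σ_{j=0}^{4} e^(−μ) μ^j/j! ≈ 0.6678.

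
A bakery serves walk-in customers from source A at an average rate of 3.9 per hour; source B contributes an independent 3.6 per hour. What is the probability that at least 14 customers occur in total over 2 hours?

Independent Poisson processes superpose: combined rate λ = 3.9 + 3.6 = 7.5 per hour.
Over the interval, μ = 7.5 × 2 = 15 (2 hours).
P(N ≥ 14) = 1 − P(N ≤ 13) ≈ 0.6368.

0.6368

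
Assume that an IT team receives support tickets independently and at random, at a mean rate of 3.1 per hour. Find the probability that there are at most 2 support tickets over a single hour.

With mean μ = 3.1 per hour,
P(N ≤ 2) = Σ_{j=0}^{2} e^(−μ) μ^j/j! ≈ 0.4012.

0.4012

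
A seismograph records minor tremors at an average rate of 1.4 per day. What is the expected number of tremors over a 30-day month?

42

E[N] = λt = 1.4 × 30 = 42 (a 30-day month = 30 days).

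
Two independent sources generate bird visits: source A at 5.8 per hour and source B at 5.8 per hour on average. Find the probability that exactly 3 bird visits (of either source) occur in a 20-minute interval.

Independent Poisson processes superpose: combined rate λ = 5.8 + 5.8 = 11.6 per hour.
Over the interval, μ = 11.6 × 1/3 ≈ 3.86667 (a 20-minute interval = 1/3 hours).
P(N = 3) = e^(−3.86667) · 3.86667^3/3! ≈ 0.2016.

0.2016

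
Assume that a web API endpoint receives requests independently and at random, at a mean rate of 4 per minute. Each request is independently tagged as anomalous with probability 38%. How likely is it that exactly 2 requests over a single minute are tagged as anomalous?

Thinning: the requests that are tagged as anomalous themselves form a Poisson process with rate 0.38 × 4 = 1.52 per minute.
So μ = 1.52.
P(N = 2) = e^(−1.52) · 1.52^2/2! ≈ 0.2527.

0.2527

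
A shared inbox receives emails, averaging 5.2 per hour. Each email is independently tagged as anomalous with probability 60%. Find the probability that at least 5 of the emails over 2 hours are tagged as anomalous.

0.7458

Thinning: the emails that are tagged as anomalous themselves form a Poisson process with rate 0.6 × 5.2 = 3.12 per hour.
Over the interval, μ = 3.12 × 2 = 6.24 (2 hours).
P(N ≥ 5) = 1 − P(N ≤ 4) ≈ 0.7458.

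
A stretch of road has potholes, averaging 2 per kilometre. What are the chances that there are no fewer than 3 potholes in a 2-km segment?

Over the interval, μ = 2 × 2 = 4 (a 2-km segment = 2 kilometres).
P(N ≥ 3) = 1 − P(N ≤ 2) = 1 − Σ_{j=0}^{2} e^(−μ) μ^j/j! ≈ 0.7619.

0.7619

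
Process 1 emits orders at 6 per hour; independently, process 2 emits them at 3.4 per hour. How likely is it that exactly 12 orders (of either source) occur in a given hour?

0.0822

Independent Poisson processes superpose: combined rate λ = 6 + 3.4 = 9.4 per hour.
So μ = 9.4.
P(N = 12) = e^(−9.4) · 9.4^12/12! ≈ 0.0822.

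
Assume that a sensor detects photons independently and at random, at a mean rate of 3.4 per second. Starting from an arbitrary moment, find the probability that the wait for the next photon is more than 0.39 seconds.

The wait for the next event is exponential with rate λ = 3.4 per second.
P(T > 0.39) = e^(−λt) = e^(−3.4 × 0.39) = e^(−1.326) ≈ 0.2655.

0.2655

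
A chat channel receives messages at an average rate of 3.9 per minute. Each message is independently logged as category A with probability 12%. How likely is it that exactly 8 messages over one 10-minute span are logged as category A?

Thinning: the messages that are logged as category A themselves form a Poisson process with rate 0.12 × 3.9 = 0.468 per minute.
Over the interval, μ = 0.468 × 10 = 4.68 (a 10-minute span = 10 minutes).
P(N = 8) = e^(−4.68) · 4.68^8/8! ≈ 0.0530.

0.0530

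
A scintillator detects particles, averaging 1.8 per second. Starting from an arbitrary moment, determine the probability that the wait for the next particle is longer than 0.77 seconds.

The wait for the next event is exponential with rate λ = 1.8 per second.
P(T > 0.77) = e^(−λt) = e^(−1.8 × 0.77) = e^(−1.386) ≈ 0.2501.

0.2501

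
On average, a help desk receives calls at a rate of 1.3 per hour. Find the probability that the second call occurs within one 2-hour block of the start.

Over the interval, μ = 1.3 × 2 = 2.6 (a 2-hour block = 2 hours).
The second arrival falls in the interval iff at least 2 events occur there: P(S_2 ≤ t) = P(N ≥ 2) = 1 − P(N ≤ 1) ≈ 0.7326.

0.7326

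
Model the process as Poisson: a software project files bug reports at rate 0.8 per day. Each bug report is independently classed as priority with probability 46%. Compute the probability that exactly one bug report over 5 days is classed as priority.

Thinning: the bug reports that are classed as priority themselves form a Poisson process with rate 0.46 × 0.8 = 0.368 per day.
Over the interval, μ = 0.368 × 5 = 1.84 (5 days).
P(N = 1) = e^(−1.84) · 1.84^1/1! ≈ 0.2922.

0.2922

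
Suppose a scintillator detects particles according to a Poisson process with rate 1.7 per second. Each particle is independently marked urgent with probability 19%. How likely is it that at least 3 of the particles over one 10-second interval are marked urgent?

0.6263

Thinning: the particles that are marked urgent themselves form a Poisson process with rate 0.19 × 1.7 = 0.323 per second.
Over the interval, μ = 0.323 × 10 = 3.23 (a 10-second interval = 10 seconds).
P(N ≥ 3) = 1 − P(N ≤ 2) ≈ 0.6263.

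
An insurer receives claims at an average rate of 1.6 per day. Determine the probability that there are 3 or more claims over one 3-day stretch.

Over the interval, μ = 1.6 × 3 = 4.8 (a 3-day stretch = 3 days).
P(N ≥ 3) = 1 − P(N ≤ 2) = 1 − Σ_{j=0}^{2} e^(−μ) μ^j/j! ≈ 0.8575.

0.8575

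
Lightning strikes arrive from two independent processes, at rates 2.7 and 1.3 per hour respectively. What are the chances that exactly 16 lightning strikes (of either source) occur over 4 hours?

0.0992

Independent Poisson processes superpose: combined rate λ = 2.7 + 1.3 = 4 per hour.
Over the interval, μ = 4 × 4 = 16 (4 hours).
P(N = 16) = e^(−16) · 16^16/16! ≈ 0.0992.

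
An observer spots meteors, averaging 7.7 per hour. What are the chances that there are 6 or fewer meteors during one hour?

0.3514

With mean μ = 7.7 per hour,
P(N ≤ 6) = Σ_{j=0}^{6} e^(−μ) μ^j/j! ≈ 0.3514.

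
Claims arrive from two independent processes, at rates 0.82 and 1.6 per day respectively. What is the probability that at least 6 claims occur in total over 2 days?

0.3560

Independent Poisson processes superpose: combined rate λ = 0.82 + 1.6 = 2.42 per day.
Over the interval, μ = 2.42 × 2 = 4.84 (2 days).
P(N ≥ 6) = 1 − P(N ≤ 5) ≈ 0.3560.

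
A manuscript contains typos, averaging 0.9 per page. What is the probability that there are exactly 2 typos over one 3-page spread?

Over the interval, μ = 0.9 × 3 = 2.7 (a 3-page spread = 3 pages).
P(N = 2) = e^(−μ) μ^2/2! = e^(−2.7) · 2.7^2/2 ≈ 0.2450.

0.2450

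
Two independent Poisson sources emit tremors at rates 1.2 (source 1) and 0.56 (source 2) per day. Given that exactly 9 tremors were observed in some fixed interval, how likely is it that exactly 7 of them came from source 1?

Given the total, each event is independently from source 1 with probability p = λ_1/(λ_1+λ_2) = 1.2/1.76 ≈ 0.6818.
So K ~ Binomial(9, 1.2/1.76): P(K = 7) = C(9,7) · (1.2/1.76)^7 · (0.56/1.76)^2 ≈ 0.2497.

0.2497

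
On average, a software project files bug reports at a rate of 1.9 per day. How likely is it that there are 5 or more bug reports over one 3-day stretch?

Over the interval, μ = 1.9 × 3 = 5.7 (a 3-day stretch = 3 days).
P(N ≥ 5) = 1 − P(N ≤ 4) = 1 − Σ_{j=0}^{4} e^(−μ) μ^j/j! ≈ 0.6728.

0.6728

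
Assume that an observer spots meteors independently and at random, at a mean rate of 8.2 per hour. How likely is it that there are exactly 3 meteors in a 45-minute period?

0.0827

Over the interval, μ = 8.2 × 0.75 = 6.15 (a 45-minute period = 0.75 hours).
P(N = 3) = e^(−μ) μ^3/3! = e^(−6.15) · 6.15^3/6 ≈ 0.0827.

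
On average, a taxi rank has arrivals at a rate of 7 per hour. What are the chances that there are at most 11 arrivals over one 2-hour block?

Over the interval, μ = 7 × 2 = 14 (a 2-hour block = 2 hours).
P(N ≤ 11) = Σ_{j=0}^{11} e^(−μ) μ^j/j! ≈ 0.2600.

0.2600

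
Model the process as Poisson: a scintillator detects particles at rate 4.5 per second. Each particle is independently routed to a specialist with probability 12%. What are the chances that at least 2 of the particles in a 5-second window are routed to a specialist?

0.7513

Thinning: the particles that are routed to a specialist themselves form a Poisson process with rate 0.12 × 4.5 = 0.54 per second.
Over the interval, μ = 0.54 × 5 = 2.7 (a 5-second window = 5 seconds).
P(N ≥ 2) = 1 − P(N ≤ 1) ≈ 0.7513.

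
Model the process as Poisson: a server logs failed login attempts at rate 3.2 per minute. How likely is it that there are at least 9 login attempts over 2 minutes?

Over the interval, μ = 3.2 × 2 = 6.4 (2 minutes).
P(N ≥ 9) = 1 − P(N ≤ 8) = 1 − Σ_{j=0}^{8} e^(−μ) μ^j/j! ≈ 0.1967.

0.1967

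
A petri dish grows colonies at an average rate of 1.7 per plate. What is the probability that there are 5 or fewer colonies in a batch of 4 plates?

0.3270

Over the interval, μ = 1.7 × 4 = 6.8 (a batch of 4 plates = 4 plates).
P(N ≤ 5) = Σ_{j=0}^{5} e^(−μ) μ^j/j! ≈ 0.3270.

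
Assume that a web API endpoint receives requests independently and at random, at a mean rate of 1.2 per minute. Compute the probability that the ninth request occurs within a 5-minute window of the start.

0.1528

Over the interval, μ = 1.2 × 5 = 6 (a 5-minute window = 5 minutes).
The ninth arrival falls in the interval iff at least 9 events occur there: P(S_9 ≤ t) = P(N ≥ 9) = 1 − P(N ≤ 8) ≈ 0.1528.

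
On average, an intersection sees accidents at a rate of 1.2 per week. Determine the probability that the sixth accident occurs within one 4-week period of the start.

Over the interval, μ = 1.2 × 4 = 4.8 (a 4-week period = 4 weeks).
The sixth arrival falls in the interval iff at least 6 events occur there: P(S_6 ≤ t) = P(N ≥ 6) = 1 − P(N ≤ 5) ≈ 0.3490.

0.3490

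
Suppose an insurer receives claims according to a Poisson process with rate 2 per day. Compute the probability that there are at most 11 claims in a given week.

0.2600

Over the interval, μ = 2 × 7 = 14 (a week = 7 days).
P(N ≤ 11) = Σ_{j=0}^{11} e^(−μ) μ^j/j! ≈ 0.2600.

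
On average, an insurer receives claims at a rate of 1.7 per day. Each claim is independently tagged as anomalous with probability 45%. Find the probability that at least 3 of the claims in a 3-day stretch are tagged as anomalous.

Thinning: the claims that are tagged as anomalous themselves form a Poisson process with rate 0.45 × 1.7 = 0.765 per day.
Over the interval, μ = 0.765 × 3 = 2.295 (a 3-day stretch = 3 days).
P(N ≥ 3) = 1 − P(N ≤ 2) ≈ 0.4026.

0.4026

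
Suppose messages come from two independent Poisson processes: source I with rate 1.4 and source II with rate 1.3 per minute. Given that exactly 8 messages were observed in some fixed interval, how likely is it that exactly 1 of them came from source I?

Given the total, each event is independently from source I with probability p = λ_I/(λ_I+λ_II) = 1.4/2.7 ≈ 0.5185.
So K ~ Binomial(8, 1.4/2.7): P(K = 1) = C(8,1) · (1.4/2.7)^1 · (1.3/2.7)^7 ≈ 0.0249.

0.0249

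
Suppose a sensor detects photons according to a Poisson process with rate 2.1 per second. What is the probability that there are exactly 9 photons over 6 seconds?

0.0744

Over the interval, μ = 2.1 × 6 = 12.6 (6 seconds).
P(N = 9) = e^(−μ) μ^9/9! = e^(−12.6) · 12.6^9/362880 ≈ 0.0744.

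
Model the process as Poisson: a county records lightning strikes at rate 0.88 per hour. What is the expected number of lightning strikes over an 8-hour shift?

7.04

E[N] = λt = 0.88 × 8 = 7.04 (an 8-hour shift = 8 hours).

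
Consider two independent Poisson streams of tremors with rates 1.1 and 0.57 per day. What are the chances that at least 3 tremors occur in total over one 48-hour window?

0.6485

Independent Poisson processes superpose: combined rate λ = 1.1 + 0.57 = 1.67 per day.
Over the interval, μ = 1.67 × 2 = 3.34 (a 48-hour window = 2 days).
P(N ≥ 3) = 1 − P(N ≤ 2) ≈ 0.6485.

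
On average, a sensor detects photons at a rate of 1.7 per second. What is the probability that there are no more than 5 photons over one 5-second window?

0.1496

Over the interval, μ = 1.7 × 5 = 8.5 (a 5-second window = 5 seconds).
P(N ≤ 5) = Σ_{j=0}^{5} e^(−μ) μ^j/j! ≈ 0.1496.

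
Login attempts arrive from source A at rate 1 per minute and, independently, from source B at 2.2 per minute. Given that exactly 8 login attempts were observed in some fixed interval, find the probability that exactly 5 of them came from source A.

Given the total, each event is independently from source A with probability p = λ_A/(λ_A+λ_B) = 1/3.2 = 0.3125.
So K ~ Binomial(8, 1/3.2): P(K = 5) = C(8,5) · (1/3.2)^5 · (2.2/3.2)^3 ≈ 0.0542.

0.0542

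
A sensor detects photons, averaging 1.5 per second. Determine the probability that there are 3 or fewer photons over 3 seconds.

Over the interval, μ = 1.5 × 3 = 4.5 (3 seconds).
P(N ≤ 3) = Σ_{j=0}^{3} e^(−μ) μ^j/j! ≈ 0.3423.

0.3423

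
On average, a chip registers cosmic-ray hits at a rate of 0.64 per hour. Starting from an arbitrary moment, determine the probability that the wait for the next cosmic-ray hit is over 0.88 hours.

0.5694

The wait for the next event is exponential with rate λ = 0.64 per hour.
P(T > 0.88) = e^(−λt) = e^(−0.64 × 0.88) = e^(−0.5632) ≈ 0.5694.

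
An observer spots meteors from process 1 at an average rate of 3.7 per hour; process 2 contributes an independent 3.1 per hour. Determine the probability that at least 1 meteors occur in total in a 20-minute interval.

0.8963

Independent Poisson processes superpose: combined rate λ = 3.7 + 3.1 = 6.8 per hour.
Over the interval, μ = 6.8 × 1/3 ≈ 2.26667 (a 20-minute interval = 1/3 hours).
P(N ≥ 1) = 1 − P(N ≤ 0) ≈ 0.8963.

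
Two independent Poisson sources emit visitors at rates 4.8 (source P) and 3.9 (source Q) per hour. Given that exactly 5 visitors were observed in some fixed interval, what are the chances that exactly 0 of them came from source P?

Given the total, each event is independently from source P with probability p = λ_P/(λ_P+λ_Q) = 4.8/8.7 ≈ 0.5517.
So K ~ Binomial(5, 4.8/8.7): P(K = 0) = C(5,0) · (4.8/8.7)^0 · (3.9/8.7)^5 ≈ 0.0181.

0.0181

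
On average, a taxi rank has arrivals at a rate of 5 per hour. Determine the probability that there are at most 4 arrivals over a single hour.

With mean μ = 5 per hour,
P(N ≤ 4) = Σ_{j=0}^{4} e^(−μ) μ^j/j! ≈ 0.4405.

0.4405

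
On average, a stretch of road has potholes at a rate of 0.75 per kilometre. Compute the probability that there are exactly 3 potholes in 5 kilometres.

0.2067

Over the interval, μ = 0.75 × 5 = 3.75 (5 kilometres).
P(N = 3) = e^(−μ) μ^3/3! = e^(−3.75) · 3.75^3/6 ≈ 0.2067.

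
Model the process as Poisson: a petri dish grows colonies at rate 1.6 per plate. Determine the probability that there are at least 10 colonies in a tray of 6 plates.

0.4911

Over the interval, μ = 1.6 × 6 = 9.6 (a tray of 6 plates = 6 plates).
P(N ≥ 10) = 1 − P(N ≤ 9) = 1 − Σ_{j=0}^{9} e^(−μ) μ^j/j! ≈ 0.4911.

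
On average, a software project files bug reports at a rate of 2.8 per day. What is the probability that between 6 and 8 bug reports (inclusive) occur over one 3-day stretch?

Over the interval, μ = 2.8 × 3 = 8.4 (a 3-day stretch = 3 days).
P(6 ≤ N ≤ 8) = Σ_{j=6}^{8} e^(−8.4) · 8.4^j/j! ≈ 0.3796.

0.3796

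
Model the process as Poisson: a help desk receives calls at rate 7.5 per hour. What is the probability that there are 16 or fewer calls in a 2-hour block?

0.6641

Over the interval, μ = 7.5 × 2 = 15 (a 2-hour block = 2 hours).
P(N ≤ 16) = Σ_{j=0}^{16} e^(−μ) μ^j/j! ≈ 0.6641.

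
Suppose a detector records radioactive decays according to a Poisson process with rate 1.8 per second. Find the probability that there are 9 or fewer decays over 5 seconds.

Over the interval, μ = 1.8 × 5 = 9 (5 seconds).
P(N ≤ 9) = Σ_{j=0}^{9} e^(−μ) μ^j/j! ≈ 0.5874.

0.5874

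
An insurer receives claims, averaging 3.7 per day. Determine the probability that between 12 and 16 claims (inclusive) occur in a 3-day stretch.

0.3730

Over the interval, μ = 3.7 × 3 = 11.1 (a 3-day stretch = 3 days).
P(12 ≤ N ≤ 16) = Σ_{j=12}^{16} e^(−11.1) · 11.1^j/j! ≈ 0.3730.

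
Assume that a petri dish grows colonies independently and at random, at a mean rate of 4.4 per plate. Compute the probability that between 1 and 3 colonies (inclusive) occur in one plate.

0.3472

With mean μ = 4.4 per plate,
P(1 ≤ N ≤ 3) = Σ_{j=1}^{3} e^(−4.4) · 4.4^j/j! ≈ 0.3472.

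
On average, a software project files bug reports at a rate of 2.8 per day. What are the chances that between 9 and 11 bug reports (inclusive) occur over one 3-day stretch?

Over the interval, μ = 2.8 × 3 = 8.4 (a 3-day stretch = 3 days).
P(9 ≤ N ≤ 11) = Σ_{j=9}^{11} e^(−8.4) · 8.4^j/j! ≈ 0.3202.

0.3202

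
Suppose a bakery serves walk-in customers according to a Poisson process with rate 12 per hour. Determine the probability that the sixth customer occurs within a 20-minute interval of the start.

0.2149

Over the interval, μ = 12 × 1/3 = 4 (a 20-minute interval = 1/3 hours).
The sixth arrival falls in the interval iff at least 6 events occur there: P(S_6 ≤ t) = P(N ≥ 6) = 1 − P(N ≤ 5) ≈ 0.2149.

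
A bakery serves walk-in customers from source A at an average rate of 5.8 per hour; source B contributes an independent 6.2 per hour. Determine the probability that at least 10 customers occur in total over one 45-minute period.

0.4126

Independent Poisson processes superpose: combined rate λ = 5.8 + 6.2 = 12 per hour.
Over the interval, μ = 12 × 0.75 = 9 (a 45-minute period = 0.75 hours).
P(N ≥ 10) = 1 − P(N ≤ 9) ≈ 0.4126.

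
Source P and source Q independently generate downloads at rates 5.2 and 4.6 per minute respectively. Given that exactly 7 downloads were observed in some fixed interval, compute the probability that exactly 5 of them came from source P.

0.1946

Given the total, each event is independently from source P with probability p = λ_P/(λ_P+λ_Q) = 5.2/9.8 ≈ 0.5306.
So K ~ Binomial(7, 5.2/9.8): P(K = 5) = C(7,5) · (5.2/9.8)^5 · (4.6/9.8)^2 ≈ 0.1946.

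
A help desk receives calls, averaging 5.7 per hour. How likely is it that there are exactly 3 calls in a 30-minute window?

0.2232

Over the interval, μ = 5.7 × 0.5 = 2.85 (a 30-minute window = 0.5 hours).
P(N = 3) = e^(−μ) μ^3/3! = e^(−2.85) · 2.85^3/6 ≈ 0.2232.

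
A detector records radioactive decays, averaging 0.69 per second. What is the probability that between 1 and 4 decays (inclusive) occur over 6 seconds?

Over the interval, μ = 0.69 × 6 = 4.14 (6 seconds).
P(1 ≤ N ≤ 4) = Σ_{j=1}^{4} e^(−4.14) · 4.14^j/j! ≈ 0.5856.

0.5856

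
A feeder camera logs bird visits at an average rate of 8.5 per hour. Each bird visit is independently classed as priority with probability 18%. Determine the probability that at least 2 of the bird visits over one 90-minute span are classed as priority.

Thinning: the bird visits that are classed as priority themselves form a Poisson process with rate 0.18 × 8.5 = 1.53 per hour.
Over the interval, μ = 1.53 × 1.5 = 2.295 (a 90-minute span = 1.5 hours).
P(N ≥ 2) = 1 − P(N ≤ 1) ≈ 0.6680.

0.6680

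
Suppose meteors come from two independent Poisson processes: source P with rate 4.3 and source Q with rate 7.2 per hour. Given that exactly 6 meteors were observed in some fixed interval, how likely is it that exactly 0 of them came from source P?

Given the total, each event is independently from source P with probability p = λ_P/(λ_P+λ_Q) = 4.3/11.5 ≈ 0.3739.
So K ~ Binomial(6, 4.3/11.5): P(K = 0) = C(6,0) · (4.3/11.5)^0 · (7.2/11.5)^6 ≈ 0.0602.

0.0602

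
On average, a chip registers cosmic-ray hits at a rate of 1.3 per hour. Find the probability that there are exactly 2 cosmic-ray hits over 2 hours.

0.2510

Over the interval, μ = 1.3 × 2 = 2.6 (2 hours).
P(N = 2) = e^(−μ) μ^2/2! = e^(−2.6) · 2.6^2/2 ≈ 0.2510.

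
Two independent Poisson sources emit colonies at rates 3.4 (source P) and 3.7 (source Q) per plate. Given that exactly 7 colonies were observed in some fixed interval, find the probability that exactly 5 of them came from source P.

Given the total, each event is independently from source P with probability p = λ_P/(λ_P+λ_Q) = 3.4/7.1 ≈ 0.4789.
So K ~ Binomial(7, 3.4/7.1): P(K = 5) = C(7,5) · (3.4/7.1)^5 · (3.7/7.1)^2 ≈ 0.1436.

0.1436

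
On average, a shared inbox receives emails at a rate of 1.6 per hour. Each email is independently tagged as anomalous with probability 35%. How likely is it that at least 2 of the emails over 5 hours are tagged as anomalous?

Thinning: the emails that are tagged as anomalous themselves form a Poisson process with rate 0.35 × 1.6 = 0.56 per hour.
Over the interval, μ = 0.56 × 5 = 2.8 (5 hours).
P(N ≥ 2) = 1 − P(N ≤ 1) ≈ 0.7689.

0.7689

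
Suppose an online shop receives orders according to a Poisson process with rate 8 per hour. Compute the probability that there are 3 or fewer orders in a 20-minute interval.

Over the interval, μ = 8 × 1/3 ≈ 2.66667 (a 20-minute interval = 1/3 hours).
P(N ≤ 3) = Σ_{j=0}^{3} e^(−μ) μ^j/j! ≈ 0.7214.

0.7214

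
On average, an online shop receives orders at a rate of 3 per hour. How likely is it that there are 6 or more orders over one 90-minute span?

Over the interval, μ = 3 × 1.5 = 4.5 (a 90-minute span = 1.5 hours).
P(N ≥ 6) = 1 − P(N ≤ 5) = 1 − Σ_{j=0}^{5} e^(−μ) μ^j/j! ≈ 0.2971.

0.2971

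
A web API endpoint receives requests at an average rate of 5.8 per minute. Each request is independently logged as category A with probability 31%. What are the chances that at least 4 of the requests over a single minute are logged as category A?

0.1084

Thinning: the requests that are logged as category A themselves form a Poisson process with rate 0.31 × 5.8 = 1.798 per minute.
So μ = 1.798.
P(N ≥ 4) = 1 − P(N ≤ 3) ≈ 0.1084.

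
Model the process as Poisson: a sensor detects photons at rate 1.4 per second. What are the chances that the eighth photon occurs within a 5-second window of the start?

0.4013

Over the interval, μ = 1.4 × 5 = 7 (a 5-second window = 5 seconds).
The eighth arrival falls in the interval iff at least 8 events occur there: P(S_8 ≤ t) = P(N ≥ 8) = 1 − P(N ≤ 7) ≈ 0.4013.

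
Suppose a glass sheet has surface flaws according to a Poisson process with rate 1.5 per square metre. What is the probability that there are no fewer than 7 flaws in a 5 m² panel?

0.6218

Over the interval, μ = 1.5 × 5 = 7.5 (a 5 m² panel = 5 square metres).
P(N ≥ 7) = 1 − P(N ≤ 6) = 1 − Σ_{j=0}^{6} e^(−μ) μ^j/j! ≈ 0.6218.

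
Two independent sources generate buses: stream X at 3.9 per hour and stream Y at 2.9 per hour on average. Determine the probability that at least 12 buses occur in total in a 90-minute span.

0.3262

Independent Poisson processes superpose: combined rate λ = 3.9 + 2.9 = 6.8 per hour.
Over the interval, μ = 6.8 × 1.5 = 10.2 (a 90-minute span = 1.5 hours).
P(N ≥ 12) = 1 − P(N ≤ 11) ≈ 0.3262.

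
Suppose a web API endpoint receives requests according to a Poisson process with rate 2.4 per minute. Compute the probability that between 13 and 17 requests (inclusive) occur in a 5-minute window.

Over the interval, μ = 2.4 × 5 = 12 (a 5-minute window = 5 minutes).
P(13 ≤ N ≤ 17) = Σ_{j=13}^{17} e^(−12) · 12^j/j! ≈ 0.3611.

0.3611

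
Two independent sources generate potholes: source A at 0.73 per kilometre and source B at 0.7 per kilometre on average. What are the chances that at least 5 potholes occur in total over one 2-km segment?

0.1618

Independent Poisson processes superpose: combined rate λ = 0.73 + 0.7 = 1.43 per kilometre.
Over the interval, μ = 1.43 × 2 = 2.86 (a 2-km segment = 2 kilometres).
P(N ≥ 5) = 1 − P(N ≤ 4) ≈ 0.1618.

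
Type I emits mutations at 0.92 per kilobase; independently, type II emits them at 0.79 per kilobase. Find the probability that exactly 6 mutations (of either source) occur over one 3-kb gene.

Independent Poisson processes superpose: combined rate λ = 0.92 + 0.79 = 1.71 per kilobase.
Over the interval, μ = 1.71 × 3 = 5.13 (a 3-kb gene = 3 kilobases).
P(N = 6) = e^(−5.13) · 5.13^6/6! ≈ 0.1498.

0.1498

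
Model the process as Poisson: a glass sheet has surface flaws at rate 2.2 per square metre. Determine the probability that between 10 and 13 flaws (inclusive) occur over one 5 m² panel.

0.4408

Over the interval, μ = 2.2 × 5 = 11 (a 5 m² panel = 5 square metres).
P(10 ≤ N ≤ 13) = Σ_{j=10}^{13} e^(−11) · 11^j/j! ≈ 0.4408.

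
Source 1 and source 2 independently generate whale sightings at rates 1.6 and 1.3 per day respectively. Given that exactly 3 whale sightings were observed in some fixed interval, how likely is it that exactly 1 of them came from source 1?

Given the total, each event is independently from source 1 with probability p = λ_1/(λ_1+λ_2) = 1.6/2.9 ≈ 0.5517.
So K ~ Binomial(3, 1.6/2.9): P(K = 1) = C(3,1) · (1.6/2.9)^1 · (1.3/2.9)^2 ≈ 0.3326.

0.3326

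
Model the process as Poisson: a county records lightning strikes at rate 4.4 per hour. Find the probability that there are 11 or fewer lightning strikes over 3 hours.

0.3332

Over the interval, μ = 4.4 × 3 = 13.2 (3 hours).
P(N ≤ 11) = Σ_{j=0}^{11} e^(−μ) μ^j/j! ≈ 0.3332.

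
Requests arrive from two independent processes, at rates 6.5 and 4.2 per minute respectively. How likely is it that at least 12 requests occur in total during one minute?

0.3850

Independent Poisson processes superpose: combined rate λ = 6.5 + 4.2 = 10.7 per minute.
So μ = 10.7.
P(N ≥ 12) = 1 − P(N ≤ 11) ≈ 0.3850.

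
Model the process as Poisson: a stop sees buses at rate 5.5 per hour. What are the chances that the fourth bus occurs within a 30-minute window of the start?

0.2970

Over the interval, μ = 5.5 × 0.5 = 2.75 (a 30-minute window = 0.5 hours).
The fourth arrival falls in the interval iff at least 4 events occur there: P(S_4 ≤ t) = P(N ≥ 4) = 1 − P(N ≤ 3) ≈ 0.2970.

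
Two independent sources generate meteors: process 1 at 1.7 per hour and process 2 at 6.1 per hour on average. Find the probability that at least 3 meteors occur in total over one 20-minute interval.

Independent Poisson processes superpose: combined rate λ = 1.7 + 6.1 = 7.8 per hour.
Over the interval, μ = 7.8 × 1/3 = 2.6 (a 20-minute interval = 1/3 hours).
P(N ≥ 3) = 1 − P(N ≤ 2) ≈ 0.4816.

0.4816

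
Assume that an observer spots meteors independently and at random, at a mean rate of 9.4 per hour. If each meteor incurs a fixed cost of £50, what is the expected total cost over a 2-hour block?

£940

E[N] = 9.4 × 2 = 18.8 (a 2-hour block = 2 hours); E[cost] = 18.8 × £50 = £940.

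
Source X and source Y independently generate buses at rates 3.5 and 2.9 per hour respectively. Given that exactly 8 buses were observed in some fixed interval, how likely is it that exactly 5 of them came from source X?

Given the total, each event is independently from source X with probability p = λ_X/(λ_X+λ_Y) = 3.5/6.4 ≈ 0.5469.
So K ~ Binomial(8, 3.5/6.4): P(K = 5) = C(8,5) · (3.5/6.4)^5 · (2.9/6.4)^3 ≈ 0.2548.

0.2548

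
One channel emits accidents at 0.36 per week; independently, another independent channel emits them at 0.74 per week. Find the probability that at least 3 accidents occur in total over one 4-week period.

0.8149

Independent Poisson processes superpose: combined rate λ = 0.36 + 0.74 = 1.1 per week.
Over the interval, μ = 1.1 × 4 = 4.4 (a 4-week period = 4 weeks).
P(N ≥ 3) = 1 − P(N ≤ 2) ≈ 0.8149.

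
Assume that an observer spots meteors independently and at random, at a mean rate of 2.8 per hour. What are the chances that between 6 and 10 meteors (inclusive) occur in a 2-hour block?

Over the interval, μ = 2.8 × 2 = 5.6 (a 2-hour block = 2 hours).
P(6 ≤ N ≤ 10) = Σ_{j=6}^{10} e^(−5.6) · 5.6^j/j! ≈ 0.4599.

0.4599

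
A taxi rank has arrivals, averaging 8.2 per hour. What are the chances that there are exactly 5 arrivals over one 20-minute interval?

0.0826

Over the interval, μ = 8.2 × 1/3 ≈ 2.73333 (a 20-minute interval = 1/3 hours).
P(N = 5) = e^(−μ) μ^5/5! = e^(−2.73333) · 2.73333^5/120 ≈ 0.0826.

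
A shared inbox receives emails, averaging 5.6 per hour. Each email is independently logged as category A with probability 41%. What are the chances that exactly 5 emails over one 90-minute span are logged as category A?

Thinning: the emails that are logged as category A themselves form a Poisson process with rate 0.41 × 5.6 = 2.296 per hour.
Over the interval, μ = 2.296 × 1.5 = 3.444 (a 90-minute span = 1.5 hours).
P(N = 5) = e^(−3.444) · 3.444^5/5! ≈ 0.1290.

0.1290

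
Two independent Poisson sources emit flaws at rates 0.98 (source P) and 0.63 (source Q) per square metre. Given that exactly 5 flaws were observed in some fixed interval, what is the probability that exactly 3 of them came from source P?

Given the total, each event is independently from source P with probability p = λ_P/(λ_P+λ_Q) = 0.98/1.61 ≈ 0.6087.
So K ~ Binomial(5, 0.98/1.61): P(K = 3) = C(5,3) · (0.98/1.61)^3 · (0.63/1.61)^2 ≈ 0.3453.

0.3453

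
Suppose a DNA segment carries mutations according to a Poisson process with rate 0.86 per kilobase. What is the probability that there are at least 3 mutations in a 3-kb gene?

0.4765

Over the interval, μ = 0.86 × 3 = 2.58 (a 3-kb gene = 3 kilobases).
P(N ≥ 3) = 1 − P(N ≤ 2) = 1 − Σ_{j=0}^{2} e^(−μ) μ^j/j! ≈ 0.4765.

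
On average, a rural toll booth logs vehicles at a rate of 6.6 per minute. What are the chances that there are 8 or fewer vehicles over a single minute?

0.7796

With mean μ = 6.6 per minute,
P(N ≤ 8) = Σ_{j=0}^{8} e^(−μ) μ^j/j! ≈ 0.7796.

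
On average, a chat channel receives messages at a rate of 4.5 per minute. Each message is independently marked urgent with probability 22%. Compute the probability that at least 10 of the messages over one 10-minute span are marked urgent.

Thinning: the messages that are marked urgent themselves form a Poisson process with rate 0.22 × 4.5 = 0.99 per minute.
Over the interval, μ = 0.99 × 10 = 9.9 (a 10-minute span = 10 minutes).
P(N ≥ 10) = 1 − P(N ≤ 9) ≈ 0.5295.

0.5295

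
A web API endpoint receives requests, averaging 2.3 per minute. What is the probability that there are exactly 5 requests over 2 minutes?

0.1725

Over the interval, μ = 2.3 × 2 = 4.6 (2 minutes).
P(N = 5) = e^(−μ) μ^5/5! = e^(−4.6) · 4.6^5/120 ≈ 0.1725.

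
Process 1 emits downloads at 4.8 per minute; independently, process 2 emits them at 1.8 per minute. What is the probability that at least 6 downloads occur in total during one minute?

Independent Poisson processes superpose: combined rate λ = 4.8 + 1.8 = 6.6 per minute.
So μ = 6.6.
P(N ≥ 6) = 1 − P(N ≤ 5) ≈ 0.6453.

0.6453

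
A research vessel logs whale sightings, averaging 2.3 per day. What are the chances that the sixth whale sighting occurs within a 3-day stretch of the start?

Over the interval, μ = 2.3 × 3 = 6.9 (a 3-day stretch = 3 days).
The sixth arrival falls in the interval iff at least 6 events occur there: P(S_6 ≤ t) = P(N ≥ 6) = 1 − P(N ≤ 5) ≈ 0.6863.

0.6863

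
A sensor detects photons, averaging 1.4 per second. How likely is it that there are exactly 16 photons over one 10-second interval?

0.0866

Over the interval, μ = 1.4 × 10 = 14 (a 10-second interval = 10 seconds).
P(N = 16) = e^(−μ) μ^16/16! = e^(−14) · 14^16/20922789888000 ≈ 0.0866.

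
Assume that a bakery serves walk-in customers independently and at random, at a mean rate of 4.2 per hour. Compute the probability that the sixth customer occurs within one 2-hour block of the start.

Over the interval, μ = 4.2 × 2 = 8.4 (a 2-hour block = 2 hours).
The sixth arrival falls in the interval iff at least 6 events occur there: P(S_6 ≤ t) = P(N ≥ 6) = 1 − P(N ≤ 5) ≈ 0.8427.

0.8427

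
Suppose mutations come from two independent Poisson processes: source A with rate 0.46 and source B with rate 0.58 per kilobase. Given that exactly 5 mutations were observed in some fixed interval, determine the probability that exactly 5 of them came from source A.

0.0169

Given the total, each event is independently from source A with probability p = λ_A/(λ_A+λ_B) = 0.46/1.04 ≈ 0.4423.
So K ~ Binomial(5, 0.46/1.04): P(K = 5) = C(5,5) · (0.46/1.04)^5 · (0.58/1.04)^0 ≈ 0.0169.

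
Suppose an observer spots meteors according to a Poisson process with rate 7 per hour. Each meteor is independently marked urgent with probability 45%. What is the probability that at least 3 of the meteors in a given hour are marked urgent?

0.6096

Thinning: the meteors that are marked urgent themselves form a Poisson process with rate 0.45 × 7 = 3.15 per hour.
So μ = 3.15.
P(N ≥ 3) = 1 − P(N ≤ 2) ≈ 0.6096.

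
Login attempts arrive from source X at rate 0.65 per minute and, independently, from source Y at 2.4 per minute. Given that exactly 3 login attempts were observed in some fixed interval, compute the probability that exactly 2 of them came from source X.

0.1072

Given the total, each event is independently from source X with probability p = λ_X/(λ_X+λ_Y) = 0.65/3.05 ≈ 0.2131.
So K ~ Binomial(3, 0.65/3.05): P(K = 2) = C(3,2) · (0.65/3.05)^2 · (2.4/3.05)^1 ≈ 0.1072.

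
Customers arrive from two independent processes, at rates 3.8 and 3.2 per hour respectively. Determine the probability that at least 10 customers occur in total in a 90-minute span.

Independent Poisson processes superpose: combined rate λ = 3.8 + 3.2 = 7 per hour.
Over the interval, μ = 7 × 1.5 = 10.5 (a 90-minute span = 1.5 hours).
P(N ≥ 10) = 1 − P(N ≤ 9) ≈ 0.6029.

0.6029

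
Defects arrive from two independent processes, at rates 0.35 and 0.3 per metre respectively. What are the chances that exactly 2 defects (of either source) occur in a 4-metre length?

Independent Poisson processes superpose: combined rate λ = 0.35 + 0.3 = 0.65 per metre.
Over the interval, μ = 0.65 × 4 = 2.6 (a 4-metre length = 4 metres).
P(N = 2) = e^(−2.6) · 2.6^2/2! ≈ 0.2510.

0.2510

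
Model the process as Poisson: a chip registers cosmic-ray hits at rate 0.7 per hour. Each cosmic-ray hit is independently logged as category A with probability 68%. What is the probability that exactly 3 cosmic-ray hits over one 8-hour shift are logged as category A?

0.2042

Thinning: the cosmic-ray hits that are logged as category A themselves form a Poisson process with rate 0.68 × 0.7 = 0.476 per hour.
Over the interval, μ = 0.476 × 8 = 3.808 (an 8-hour shift = 8 hours).
P(N = 3) = e^(−3.808) · 3.808^3/3! ≈ 0.2042.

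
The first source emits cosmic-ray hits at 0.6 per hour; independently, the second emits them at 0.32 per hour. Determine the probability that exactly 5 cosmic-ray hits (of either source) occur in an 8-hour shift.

0.1145

Independent Poisson processes superpose: combined rate λ = 0.6 + 0.32 = 0.92 per hour.
Over the interval, μ = 0.92 × 8 = 7.36 (an 8-hour shift = 8 hours).
P(N = 5) = e^(−7.36) · 7.36^5/5! ≈ 0.1145.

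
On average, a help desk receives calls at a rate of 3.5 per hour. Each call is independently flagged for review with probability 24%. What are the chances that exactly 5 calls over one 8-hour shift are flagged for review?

0.1378

Thinning: the calls that are flagged for review themselves form a Poisson process with rate 0.24 × 3.5 = 0.84 per hour.
Over the interval, μ = 0.84 × 8 = 6.72 (an 8-hour shift = 8 hours).
P(N = 5) = e^(−6.72) · 6.72^5/5! ≈ 0.1378.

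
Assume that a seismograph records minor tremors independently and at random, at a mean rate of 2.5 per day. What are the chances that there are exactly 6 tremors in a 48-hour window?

0.1462

Over the interval, μ = 2.5 × 2 = 5 (a 48-hour window = 2 days).
P(N = 6) = e^(−μ) μ^6/6! = e^(−5) · 5^6/720 ≈ 0.1462.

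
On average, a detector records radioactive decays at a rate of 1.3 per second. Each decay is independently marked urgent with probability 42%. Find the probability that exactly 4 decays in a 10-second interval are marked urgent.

Thinning: the decays that are marked urgent themselves form a Poisson process with rate 0.42 × 1.3 = 0.546 per second.
Over the interval, μ = 0.546 × 10 = 5.46 (a 10-second interval = 10 seconds).
P(N = 4) = e^(−5.46) · 5.46^4/4! ≈ 0.1575.

0.1575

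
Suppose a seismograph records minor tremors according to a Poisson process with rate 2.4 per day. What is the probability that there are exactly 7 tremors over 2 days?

Over the interval, μ = 2.4 × 2 = 4.8 (2 days).
P(N = 7) = e^(−μ) μ^7/7! = e^(−4.8) · 4.8^7/5040 ≈ 0.0959.

0.0959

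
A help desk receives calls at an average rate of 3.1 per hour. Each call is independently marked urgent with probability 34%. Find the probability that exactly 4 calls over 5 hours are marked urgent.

Thinning: the calls that are marked urgent themselves form a Poisson process with rate 0.34 × 3.1 = 1.054 per hour.
Over the interval, μ = 1.054 × 5 = 5.27 (5 hours).
P(N = 4) = e^(−5.27) · 5.27^4/4! ≈ 0.1653.

0.1653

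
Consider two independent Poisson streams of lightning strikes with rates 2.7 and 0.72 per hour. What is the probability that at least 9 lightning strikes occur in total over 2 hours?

Independent Poisson processes superpose: combined rate λ = 2.7 + 0.72 = 3.42 per hour.
Over the interval, μ = 3.42 × 2 = 6.84 (2 hours).
P(N ≥ 9) = 1 − P(N ≤ 8) ≈ 0.2503.

0.2503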